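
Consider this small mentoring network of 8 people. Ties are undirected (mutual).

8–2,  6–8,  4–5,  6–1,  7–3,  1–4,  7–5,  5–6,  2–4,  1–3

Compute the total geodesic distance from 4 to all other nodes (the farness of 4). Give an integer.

11

Distances from 4: 1:1, 2:1, 3:2, 5:1, 6:2, 7:2, 8:2.
Sum = 1 + 1 + 2 + 1 + 2 + 2 + 2 = 11.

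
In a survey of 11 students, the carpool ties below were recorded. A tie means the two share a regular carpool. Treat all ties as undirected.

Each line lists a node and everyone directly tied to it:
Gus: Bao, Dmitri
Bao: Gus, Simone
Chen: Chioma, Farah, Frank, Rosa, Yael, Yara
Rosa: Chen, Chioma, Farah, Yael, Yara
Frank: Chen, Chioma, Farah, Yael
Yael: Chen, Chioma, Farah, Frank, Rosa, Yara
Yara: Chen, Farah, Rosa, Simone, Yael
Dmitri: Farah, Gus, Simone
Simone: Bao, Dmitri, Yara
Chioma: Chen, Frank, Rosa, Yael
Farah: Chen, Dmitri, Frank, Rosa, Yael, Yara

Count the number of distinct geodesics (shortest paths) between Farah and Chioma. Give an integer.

The shortest distance is 2. The length-2 paths are: Farah–Yael–Chioma; Farah–Chen–Chioma; Farah–Frank–Chioma; Farah–Rosa–Chioma.
That gives 4 distinct shortest paths.

4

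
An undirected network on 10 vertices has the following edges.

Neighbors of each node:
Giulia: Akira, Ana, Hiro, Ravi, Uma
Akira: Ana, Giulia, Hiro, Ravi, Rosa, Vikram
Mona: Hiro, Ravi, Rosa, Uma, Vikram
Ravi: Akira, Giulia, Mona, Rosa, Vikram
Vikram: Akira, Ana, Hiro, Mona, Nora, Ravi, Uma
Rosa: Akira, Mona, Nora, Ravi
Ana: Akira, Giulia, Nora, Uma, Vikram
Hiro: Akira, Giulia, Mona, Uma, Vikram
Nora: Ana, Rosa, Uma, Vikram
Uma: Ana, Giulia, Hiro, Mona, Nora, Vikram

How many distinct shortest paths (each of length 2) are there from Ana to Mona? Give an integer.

2

The shortest distance is 2. The length-2 paths are: Ana–Uma–Mona; Ana–Vikram–Mona.
That gives 2 distinct shortest paths.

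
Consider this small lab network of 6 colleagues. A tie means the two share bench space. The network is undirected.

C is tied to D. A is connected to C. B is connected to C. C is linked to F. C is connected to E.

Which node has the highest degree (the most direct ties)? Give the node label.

Degrees — A:1, B:1, C:5, D:1, E:1, F:1.
The maximum is 5, attained only by C.

C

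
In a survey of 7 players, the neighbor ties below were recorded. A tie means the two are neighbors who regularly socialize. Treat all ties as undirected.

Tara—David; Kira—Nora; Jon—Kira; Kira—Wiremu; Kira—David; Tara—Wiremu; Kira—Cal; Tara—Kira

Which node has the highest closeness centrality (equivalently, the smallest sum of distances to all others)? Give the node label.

Farness (sum of distances to all others) for each node — Cal:11, David:10, Jon:11, Kira:6, Nora:11, Tara:9, Wiremu:10.
The smallest farness is 6, for Kira, so Kira has the highest closeness.

Kira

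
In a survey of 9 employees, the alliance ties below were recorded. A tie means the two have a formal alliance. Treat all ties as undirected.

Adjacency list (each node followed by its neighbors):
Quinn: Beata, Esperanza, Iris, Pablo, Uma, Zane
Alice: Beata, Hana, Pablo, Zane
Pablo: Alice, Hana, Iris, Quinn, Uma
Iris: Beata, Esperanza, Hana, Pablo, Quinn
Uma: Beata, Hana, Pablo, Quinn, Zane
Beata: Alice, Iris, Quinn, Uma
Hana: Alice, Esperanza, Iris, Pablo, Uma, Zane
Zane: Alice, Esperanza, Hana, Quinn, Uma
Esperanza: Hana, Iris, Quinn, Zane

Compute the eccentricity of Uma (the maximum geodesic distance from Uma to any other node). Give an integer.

2

Distances from Uma: Alice:2, Beata:1, Esperanza:2, Hana:1, Iris:2, Pablo:1, Quinn:1, Zane:1.
The largest is 2 (to Alice, Esperanza, and Iris), so the eccentricity of Uma is 2.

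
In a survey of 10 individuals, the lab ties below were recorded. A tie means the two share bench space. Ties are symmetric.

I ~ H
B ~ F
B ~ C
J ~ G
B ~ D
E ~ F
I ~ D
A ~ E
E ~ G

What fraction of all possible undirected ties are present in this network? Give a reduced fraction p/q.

1/5

There are 9 edges and 10 nodes, so the maximum possible is C(10,2) = 45.
Density = 9/45 = 1/5.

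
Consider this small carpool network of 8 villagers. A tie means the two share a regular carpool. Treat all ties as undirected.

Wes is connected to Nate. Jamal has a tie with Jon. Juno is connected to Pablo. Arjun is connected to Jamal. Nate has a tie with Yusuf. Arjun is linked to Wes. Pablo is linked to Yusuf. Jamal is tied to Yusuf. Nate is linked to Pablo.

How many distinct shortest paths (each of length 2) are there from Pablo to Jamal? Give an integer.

The shortest distance is 2, and the only length-2 path is Pablo–Yusuf–Jamal. So there is exactly 1 shortest path.

1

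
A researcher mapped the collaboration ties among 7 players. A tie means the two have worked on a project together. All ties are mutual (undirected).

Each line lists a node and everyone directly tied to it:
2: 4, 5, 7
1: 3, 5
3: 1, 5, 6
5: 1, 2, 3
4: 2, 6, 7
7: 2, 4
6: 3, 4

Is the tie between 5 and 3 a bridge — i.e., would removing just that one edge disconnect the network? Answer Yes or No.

Even without that edge, 5 still reaches 3 via 5 – 1 – 3, so the network stays connected. Not a bridge.

No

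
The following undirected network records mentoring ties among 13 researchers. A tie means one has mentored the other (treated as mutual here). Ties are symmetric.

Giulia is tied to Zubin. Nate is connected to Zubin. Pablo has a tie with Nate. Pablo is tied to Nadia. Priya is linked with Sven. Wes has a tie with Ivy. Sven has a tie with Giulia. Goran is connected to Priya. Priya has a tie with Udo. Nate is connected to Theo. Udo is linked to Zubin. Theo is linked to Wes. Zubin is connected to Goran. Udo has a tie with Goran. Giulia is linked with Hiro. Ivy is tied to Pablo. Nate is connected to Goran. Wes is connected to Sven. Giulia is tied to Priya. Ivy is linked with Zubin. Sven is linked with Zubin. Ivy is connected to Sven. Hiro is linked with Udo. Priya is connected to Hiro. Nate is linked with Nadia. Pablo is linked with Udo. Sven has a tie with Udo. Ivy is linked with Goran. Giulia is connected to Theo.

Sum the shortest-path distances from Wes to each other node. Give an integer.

Distances from Wes: Giulia:2, Goran:2, Hiro:3, Ivy:1, Nadia:3, Nate:2, Pablo:2, Priya:2, Sven:1, Theo:1, Udo:2, Zubin:2.
Sum = 2 + 2 + 3 + 1 + 3 + 2 + 2 + 2 + 1 + 1 + 2 + 2 = 23.

23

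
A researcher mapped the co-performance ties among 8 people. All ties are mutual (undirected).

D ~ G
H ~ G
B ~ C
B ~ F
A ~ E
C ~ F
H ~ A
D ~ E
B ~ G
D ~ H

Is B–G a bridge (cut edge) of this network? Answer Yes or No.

Without the B–G edge there is no alternate route between B and G, so the network disconnects. It is a bridge.

Yes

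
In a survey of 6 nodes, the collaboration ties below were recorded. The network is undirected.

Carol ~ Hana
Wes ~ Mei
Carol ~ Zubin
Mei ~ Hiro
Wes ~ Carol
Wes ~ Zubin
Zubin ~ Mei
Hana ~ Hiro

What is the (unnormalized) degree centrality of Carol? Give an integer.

Carol is directly tied to Hana, Wes, and Zubin. That is 3 neighbors, so the degree of Carol is 3.

3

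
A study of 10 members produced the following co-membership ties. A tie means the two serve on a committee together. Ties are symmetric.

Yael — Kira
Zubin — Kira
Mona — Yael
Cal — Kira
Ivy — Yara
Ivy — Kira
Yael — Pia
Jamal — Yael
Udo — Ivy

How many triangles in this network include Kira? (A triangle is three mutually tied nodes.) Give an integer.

Kira's neighbors are Cal, Ivy, Yael, and Zubin, but none of them are tied to each other, so no triangle contains Kira.

0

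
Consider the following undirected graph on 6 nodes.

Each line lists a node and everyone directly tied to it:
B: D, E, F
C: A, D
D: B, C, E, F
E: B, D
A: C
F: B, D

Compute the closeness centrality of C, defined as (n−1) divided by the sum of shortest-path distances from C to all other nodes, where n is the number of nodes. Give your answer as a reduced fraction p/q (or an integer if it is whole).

Distances from C: A:1, B:2, D:1, E:2, F:2. Sum = 8.
n = 6, so closeness = 5/8.

5/8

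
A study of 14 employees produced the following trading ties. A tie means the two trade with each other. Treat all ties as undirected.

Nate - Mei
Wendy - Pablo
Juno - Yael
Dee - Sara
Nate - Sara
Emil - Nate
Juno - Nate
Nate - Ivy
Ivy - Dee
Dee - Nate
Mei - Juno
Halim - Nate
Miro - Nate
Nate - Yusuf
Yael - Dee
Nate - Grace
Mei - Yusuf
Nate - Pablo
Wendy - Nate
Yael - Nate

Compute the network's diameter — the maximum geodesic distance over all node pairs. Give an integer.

2

Eccentricity of each node (its greatest distance to any other): Dee:2, Emil:2, Grace:2, Halim:2, Ivy:2, Juno:2, Mei:2, Miro:2, Nate:1, Pablo:2, Sara:2, Wendy:2, Yael:2, Yusuf:2.
The maximum eccentricity is 2, realized for instance by the pair Ivy–Mei via Ivy – Nate – Mei. So the diameter is 2.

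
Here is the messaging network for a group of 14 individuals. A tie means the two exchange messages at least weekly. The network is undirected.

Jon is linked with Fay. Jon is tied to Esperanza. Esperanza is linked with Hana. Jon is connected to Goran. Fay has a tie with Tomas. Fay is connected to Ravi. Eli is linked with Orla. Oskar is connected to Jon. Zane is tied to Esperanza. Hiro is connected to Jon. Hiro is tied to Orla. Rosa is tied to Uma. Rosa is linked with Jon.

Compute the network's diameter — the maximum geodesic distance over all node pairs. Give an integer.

5

Eccentricity of each node (its greatest distance to any other): Eli:5, Esperanza:4, Fay:4, Goran:4, Hana:5, Hiro:3, Jon:3, Orla:4, Oskar:4, Ravi:5, Rosa:4, Tomas:5, Uma:5, Zane:5.
The maximum eccentricity is 5, realized for instance by the pair Hana–Eli via Hana – Esperanza – Jon – Hiro – Orla – Eli. So the diameter is 5.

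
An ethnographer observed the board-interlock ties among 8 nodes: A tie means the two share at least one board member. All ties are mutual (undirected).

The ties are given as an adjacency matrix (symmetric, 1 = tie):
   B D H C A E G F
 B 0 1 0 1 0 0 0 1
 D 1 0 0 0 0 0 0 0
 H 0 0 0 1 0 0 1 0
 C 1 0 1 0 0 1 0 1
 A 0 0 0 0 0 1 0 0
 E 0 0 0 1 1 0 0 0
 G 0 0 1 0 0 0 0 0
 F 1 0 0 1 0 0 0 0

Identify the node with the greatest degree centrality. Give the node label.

C

Degrees — A:1, B:3, C:4, D:1, E:2, F:2, G:1, H:2.
The maximum is 4, attained only by C.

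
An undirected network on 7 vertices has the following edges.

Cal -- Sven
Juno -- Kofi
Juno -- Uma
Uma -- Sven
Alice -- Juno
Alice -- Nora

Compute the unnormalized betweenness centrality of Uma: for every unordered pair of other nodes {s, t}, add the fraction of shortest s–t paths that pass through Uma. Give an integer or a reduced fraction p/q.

Pairs whose geodesics pass through Uma — Sven–Kofi: 1; Sven–Nora: 1; Sven–Alice: 1; Sven–Juno: 1; Kofi–Cal: 1; Nora–Cal: 1; Alice–Cal: 1; Juno–Cal: 1.
All other pairs contribute 0.
Summing the contributions gives betweenness(Uma) = 8.

8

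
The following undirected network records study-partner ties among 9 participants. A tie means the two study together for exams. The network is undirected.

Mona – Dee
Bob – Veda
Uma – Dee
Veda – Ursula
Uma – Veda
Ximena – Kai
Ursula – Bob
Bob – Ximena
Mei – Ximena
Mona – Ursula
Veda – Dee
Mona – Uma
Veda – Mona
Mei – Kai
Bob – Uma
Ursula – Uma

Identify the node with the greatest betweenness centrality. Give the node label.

Bob

Unnormalized betweenness of each node: Bob:15, Dee:0, Kai:0, Mei:0, Mona:1/3, Uma:11/3, Ursula:4/3, Veda:11/3, Ximena:12.
Bob has the largest value, 15, making it the main broker — the node through which the most shortest paths run.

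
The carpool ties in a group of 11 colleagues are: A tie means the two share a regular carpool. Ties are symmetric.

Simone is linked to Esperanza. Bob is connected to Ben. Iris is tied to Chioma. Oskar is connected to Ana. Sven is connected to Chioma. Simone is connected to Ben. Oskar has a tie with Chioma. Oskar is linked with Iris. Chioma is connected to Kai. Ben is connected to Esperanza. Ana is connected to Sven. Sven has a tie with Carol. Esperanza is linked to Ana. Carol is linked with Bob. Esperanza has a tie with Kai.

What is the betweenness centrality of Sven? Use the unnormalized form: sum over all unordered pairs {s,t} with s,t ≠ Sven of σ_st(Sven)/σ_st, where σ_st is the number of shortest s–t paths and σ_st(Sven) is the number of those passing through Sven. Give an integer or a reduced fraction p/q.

55/6

Pairs whose geodesics pass through Sven — Esperanza–Carol: 1/2; Kai–Carol: 1; Chioma–Ana: 1/2; Chioma–Carol: 1; Chioma–Bob: 1; Iris–Carol: 1; Iris–Bob: 1; Oskar–Carol: 2/2; Oskar–Bob: 2/3; Ana–Carol: 1; Ana–Bob: 1/2.
All other pairs contribute 0.
Summing the contributions gives betweenness(Sven) = 55/6.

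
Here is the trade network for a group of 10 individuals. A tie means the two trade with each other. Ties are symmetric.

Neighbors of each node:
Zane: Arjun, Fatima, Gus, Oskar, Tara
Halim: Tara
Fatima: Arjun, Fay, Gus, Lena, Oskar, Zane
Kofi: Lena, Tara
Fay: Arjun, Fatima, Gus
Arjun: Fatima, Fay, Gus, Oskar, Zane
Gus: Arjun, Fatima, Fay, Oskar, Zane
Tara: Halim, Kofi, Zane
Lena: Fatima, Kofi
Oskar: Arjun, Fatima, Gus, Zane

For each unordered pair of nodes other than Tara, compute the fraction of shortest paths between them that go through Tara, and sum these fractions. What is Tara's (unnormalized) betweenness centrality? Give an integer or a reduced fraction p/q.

21/2

Pairs whose geodesics pass through Tara — Halim–Lena: 1; Halim–Kofi: 1; Halim–Fatima: 1; Halim–Fay: 3/3; Halim–Gus: 1; Halim–Oskar: 1; Halim–Zane: 1; Halim–Arjun: 1; Kofi–Gus: 1/2; Kofi–Oskar: 1/2; Kofi–Zane: 1; Kofi–Arjun: 1/2.
All other pairs contribute 0.
Summing the contributions gives betweenness(Tara) = 21/2.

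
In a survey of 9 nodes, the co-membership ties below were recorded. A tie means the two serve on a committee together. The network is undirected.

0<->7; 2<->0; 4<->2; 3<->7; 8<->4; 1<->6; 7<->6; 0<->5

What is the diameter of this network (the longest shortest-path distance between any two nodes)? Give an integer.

6

Eccentricity of each node (its greatest distance to any other): 0:3, 1:6, 2:4, 3:5, 4:5, 5:4, 6:5, 7:4, 8:6.
The maximum eccentricity is 6, realized for instance by the pair 8–1 via 8 – 4 – 2 – 0 – 7 – 6 – 1. So the diameter is 6.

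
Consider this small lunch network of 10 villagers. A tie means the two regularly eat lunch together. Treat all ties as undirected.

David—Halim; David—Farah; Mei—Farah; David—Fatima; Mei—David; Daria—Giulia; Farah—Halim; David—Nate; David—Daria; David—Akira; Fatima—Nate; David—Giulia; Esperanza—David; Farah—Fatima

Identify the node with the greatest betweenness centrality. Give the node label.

Unnormalized betweenness of each node: Akira:0, Daria:0, David:29, Esperanza:0, Farah:3/2, Fatima:1/2, Giulia:0, Halim:0, Mei:0, Nate:0.
David has the largest value, 29, making it the main broker — the node through which the most shortest paths run.

David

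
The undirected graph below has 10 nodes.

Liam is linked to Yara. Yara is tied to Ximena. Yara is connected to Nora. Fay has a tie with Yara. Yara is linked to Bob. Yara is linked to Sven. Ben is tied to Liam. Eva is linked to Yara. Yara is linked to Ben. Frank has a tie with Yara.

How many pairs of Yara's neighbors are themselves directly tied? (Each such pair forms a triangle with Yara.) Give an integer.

Yara's neighbors: Ben, Bob, Eva, Fay, Frank, Liam, Nora, Sven, and Ximena.
Neighbor pairs that are themselves tied: Yara–Ben–Liam. Each forms one triangle with Yara, for 1 in total.

1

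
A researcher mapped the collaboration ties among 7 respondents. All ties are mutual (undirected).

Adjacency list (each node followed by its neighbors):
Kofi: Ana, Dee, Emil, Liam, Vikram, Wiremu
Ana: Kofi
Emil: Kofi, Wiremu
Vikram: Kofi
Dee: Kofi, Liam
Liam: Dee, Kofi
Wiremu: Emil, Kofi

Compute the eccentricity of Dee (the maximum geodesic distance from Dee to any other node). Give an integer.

Distances from Dee: Ana:2, Emil:2, Kofi:1, Liam:1, Vikram:2, Wiremu:2.
The largest is 2 (to Ana, Emil, Vikram, and Wiremu), so the eccentricity of Dee is 2.

2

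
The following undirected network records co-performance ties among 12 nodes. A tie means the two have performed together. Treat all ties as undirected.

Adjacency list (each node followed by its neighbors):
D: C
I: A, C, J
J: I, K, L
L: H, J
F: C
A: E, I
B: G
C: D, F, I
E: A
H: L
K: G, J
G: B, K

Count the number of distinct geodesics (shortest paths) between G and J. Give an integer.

1

The shortest distance is 2, and the only length-2 path is G–K–J. So there is exactly 1 shortest path.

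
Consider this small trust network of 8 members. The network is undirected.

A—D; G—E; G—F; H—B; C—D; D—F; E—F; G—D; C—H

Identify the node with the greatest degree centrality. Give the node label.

D

Degrees — A:1, B:1, C:2, D:4, E:2, F:3, G:3, H:2.
The maximum is 4, attained only by D.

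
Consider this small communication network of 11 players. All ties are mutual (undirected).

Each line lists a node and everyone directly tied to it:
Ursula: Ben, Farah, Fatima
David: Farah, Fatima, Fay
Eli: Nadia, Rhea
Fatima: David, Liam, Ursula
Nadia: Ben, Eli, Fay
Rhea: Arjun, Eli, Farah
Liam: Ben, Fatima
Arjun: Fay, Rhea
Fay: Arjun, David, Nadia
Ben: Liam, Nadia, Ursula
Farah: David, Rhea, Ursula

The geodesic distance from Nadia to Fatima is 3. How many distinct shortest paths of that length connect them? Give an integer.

3

The shortest distance is 3. The length-3 paths are: Nadia–Ben–Ursula–Fatima; Nadia–Fay–David–Fatima; Nadia–Ben–Liam–Fatima.
That gives 3 distinct shortest paths.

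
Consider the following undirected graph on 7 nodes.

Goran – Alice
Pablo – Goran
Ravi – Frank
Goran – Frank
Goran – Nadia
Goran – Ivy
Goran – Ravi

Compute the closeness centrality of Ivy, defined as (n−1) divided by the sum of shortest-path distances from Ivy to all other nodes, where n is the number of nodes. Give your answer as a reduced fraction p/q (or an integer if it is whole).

6/11

Distances from Ivy: Alice:2, Frank:2, Goran:1, Nadia:2, Pablo:2, Ravi:2. Sum = 11.
n = 7, so closeness = 6/11.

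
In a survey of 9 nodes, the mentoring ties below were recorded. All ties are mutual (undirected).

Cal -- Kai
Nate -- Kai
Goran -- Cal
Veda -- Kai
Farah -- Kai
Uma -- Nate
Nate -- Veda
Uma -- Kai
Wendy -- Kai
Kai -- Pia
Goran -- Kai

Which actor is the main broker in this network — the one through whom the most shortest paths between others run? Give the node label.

Kai

Unnormalized betweenness of each node: Cal:0, Farah:0, Goran:0, Kai:49/2, Nate:1/2, Pia:0, Uma:0, Veda:0, Wendy:0.
Kai has the largest value, 49/2, making it the main broker — the node through which the most shortest paths run.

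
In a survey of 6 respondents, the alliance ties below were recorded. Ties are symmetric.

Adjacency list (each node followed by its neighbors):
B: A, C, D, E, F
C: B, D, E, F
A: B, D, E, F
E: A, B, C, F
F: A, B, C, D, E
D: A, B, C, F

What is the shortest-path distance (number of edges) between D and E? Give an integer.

2

One shortest route is D – F – E, which uses 2 edges, and D and E are not directly tied, so nothing shorter exists. So d(D,E) = 2.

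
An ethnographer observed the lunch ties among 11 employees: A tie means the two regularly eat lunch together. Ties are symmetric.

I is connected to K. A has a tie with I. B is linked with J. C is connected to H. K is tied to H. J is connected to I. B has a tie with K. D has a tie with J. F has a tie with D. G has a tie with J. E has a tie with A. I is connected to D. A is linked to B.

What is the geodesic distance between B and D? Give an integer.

2

One shortest route is B – J – D, which uses 2 edges, and B and D are not directly tied, so nothing shorter exists. So d(B,D) = 2.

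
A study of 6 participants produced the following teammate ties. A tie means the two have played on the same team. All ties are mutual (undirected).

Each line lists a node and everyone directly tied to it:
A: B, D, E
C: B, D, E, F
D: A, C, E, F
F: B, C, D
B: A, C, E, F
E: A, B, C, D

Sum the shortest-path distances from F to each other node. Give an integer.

7

Distances from F: A:2, B:1, C:1, D:1, E:2.
Sum = 2 + 1 + 1 + 1 + 2 = 7.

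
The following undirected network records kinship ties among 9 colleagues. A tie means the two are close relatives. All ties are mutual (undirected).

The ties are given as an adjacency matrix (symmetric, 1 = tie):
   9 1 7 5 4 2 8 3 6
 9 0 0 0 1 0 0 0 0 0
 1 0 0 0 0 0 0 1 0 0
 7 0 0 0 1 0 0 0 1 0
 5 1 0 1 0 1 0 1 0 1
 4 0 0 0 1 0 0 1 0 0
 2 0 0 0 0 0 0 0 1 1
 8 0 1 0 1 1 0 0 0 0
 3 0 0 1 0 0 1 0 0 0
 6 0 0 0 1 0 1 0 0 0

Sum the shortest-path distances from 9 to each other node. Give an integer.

18

Distances from 9: 1:3, 2:3, 3:3, 4:2, 5:1, 6:2, 7:2, 8:2.
Sum = 3 + 3 + 3 + 2 + 1 + 2 + 2 + 2 = 18.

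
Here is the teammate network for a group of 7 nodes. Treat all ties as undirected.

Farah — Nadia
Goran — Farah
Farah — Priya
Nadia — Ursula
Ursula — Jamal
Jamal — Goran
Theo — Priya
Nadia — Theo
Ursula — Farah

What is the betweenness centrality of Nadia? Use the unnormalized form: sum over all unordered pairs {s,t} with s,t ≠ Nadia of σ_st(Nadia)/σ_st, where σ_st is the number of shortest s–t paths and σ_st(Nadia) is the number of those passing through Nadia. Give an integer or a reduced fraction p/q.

Pairs whose geodesics pass through Nadia — Farah–Theo: 1/2; Goran–Theo: 1/2; Jamal–Theo: 1; Ursula–Theo: 1.
All other pairs contribute 0.
Summing the contributions gives betweenness(Nadia) = 3.

3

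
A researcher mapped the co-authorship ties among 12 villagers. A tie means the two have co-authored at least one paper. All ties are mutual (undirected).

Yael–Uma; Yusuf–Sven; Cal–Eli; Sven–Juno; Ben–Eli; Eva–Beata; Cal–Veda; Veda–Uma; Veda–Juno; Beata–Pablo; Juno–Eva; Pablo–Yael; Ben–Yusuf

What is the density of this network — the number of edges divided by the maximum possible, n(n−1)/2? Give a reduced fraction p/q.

There are 13 edges and 12 nodes, so the maximum possible is C(12,2) = 66.
Density = 13/66.

13/66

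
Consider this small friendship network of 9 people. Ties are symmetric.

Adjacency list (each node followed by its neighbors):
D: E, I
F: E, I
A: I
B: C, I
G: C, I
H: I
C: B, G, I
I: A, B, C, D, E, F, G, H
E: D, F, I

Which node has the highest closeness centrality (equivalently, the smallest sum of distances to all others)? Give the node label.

I

Farness (sum of distances to all others) for each node — A:15, B:14, C:13, D:14, E:13, F:14, G:14, H:15, I:8.
The smallest farness is 8, for I, so I has the highest closeness.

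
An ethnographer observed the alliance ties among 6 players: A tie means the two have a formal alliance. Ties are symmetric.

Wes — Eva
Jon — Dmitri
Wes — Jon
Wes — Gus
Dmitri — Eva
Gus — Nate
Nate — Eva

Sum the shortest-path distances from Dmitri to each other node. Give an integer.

9

Distances from Dmitri: Eva:1, Gus:3, Jon:1, Nate:2, Wes:2.
Sum = 1 + 3 + 1 + 2 + 2 = 9.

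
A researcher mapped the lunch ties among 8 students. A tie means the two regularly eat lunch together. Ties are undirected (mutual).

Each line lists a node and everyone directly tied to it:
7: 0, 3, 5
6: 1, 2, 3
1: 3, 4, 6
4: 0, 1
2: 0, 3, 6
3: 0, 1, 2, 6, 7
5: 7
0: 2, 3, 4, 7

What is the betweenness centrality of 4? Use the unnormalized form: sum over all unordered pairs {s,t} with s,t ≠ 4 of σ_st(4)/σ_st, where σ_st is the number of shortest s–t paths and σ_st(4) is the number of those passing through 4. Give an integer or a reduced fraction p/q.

1/2

Pairs whose geodesics pass through 4 — 1–0: 1/2.
All other pairs contribute 0.
Summing the contributions gives betweenness(4) = 1/2.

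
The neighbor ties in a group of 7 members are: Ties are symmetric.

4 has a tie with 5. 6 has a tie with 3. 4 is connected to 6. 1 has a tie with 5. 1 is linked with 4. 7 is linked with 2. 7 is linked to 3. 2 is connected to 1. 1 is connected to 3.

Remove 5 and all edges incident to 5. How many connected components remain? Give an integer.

5's neighbors (1 and 4) remain reachable from one another through other ties, so the rest of the network stays in one piece.

1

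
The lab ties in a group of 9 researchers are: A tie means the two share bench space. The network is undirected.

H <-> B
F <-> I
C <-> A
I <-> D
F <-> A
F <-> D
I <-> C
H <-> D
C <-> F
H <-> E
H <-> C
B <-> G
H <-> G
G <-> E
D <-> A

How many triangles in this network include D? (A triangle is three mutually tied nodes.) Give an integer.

2

D's neighbors: A, F, H, and I.
Neighbor pairs that are themselves tied: D–A–F; D–F–I. Each forms one triangle with D, for 2 in total.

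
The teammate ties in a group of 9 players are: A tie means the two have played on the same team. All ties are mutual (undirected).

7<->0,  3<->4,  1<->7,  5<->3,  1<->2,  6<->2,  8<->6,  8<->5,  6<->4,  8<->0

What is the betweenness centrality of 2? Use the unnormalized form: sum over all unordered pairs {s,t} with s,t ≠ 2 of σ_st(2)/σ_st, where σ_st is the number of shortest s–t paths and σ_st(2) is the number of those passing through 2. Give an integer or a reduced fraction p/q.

Pairs whose geodesics pass through 2 — 1–6: 1; 1–4: 1; 1–3: 1; 1–5: 1/2; 1–8: 1/2; 6–7: 1/2; 4–7: 1/2.
All other pairs contribute 0.
Summing the contributions gives betweenness(2) = 5.

5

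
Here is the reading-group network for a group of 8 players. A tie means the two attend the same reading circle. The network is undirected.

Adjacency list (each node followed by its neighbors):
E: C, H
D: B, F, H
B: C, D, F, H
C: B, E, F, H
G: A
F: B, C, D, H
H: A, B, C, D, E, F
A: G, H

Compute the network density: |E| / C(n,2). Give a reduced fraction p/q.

There are 13 edges and 8 nodes, so the maximum possible is C(8,2) = 28.
Density = 13/28.

13/28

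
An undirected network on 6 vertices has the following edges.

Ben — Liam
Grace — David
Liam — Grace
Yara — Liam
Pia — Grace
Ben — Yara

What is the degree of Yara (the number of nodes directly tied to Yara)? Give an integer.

Yara is directly tied to Ben and Liam. That is 2 neighbors, so the degree of Yara is 2.

2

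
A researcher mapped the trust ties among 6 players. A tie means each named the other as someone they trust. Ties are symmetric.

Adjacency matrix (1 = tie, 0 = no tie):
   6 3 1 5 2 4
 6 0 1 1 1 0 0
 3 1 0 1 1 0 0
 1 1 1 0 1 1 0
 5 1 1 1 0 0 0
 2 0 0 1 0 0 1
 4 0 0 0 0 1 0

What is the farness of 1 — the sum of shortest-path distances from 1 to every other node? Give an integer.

Distances from 1: 2:1, 3:1, 4:2, 5:1, 6:1.
Sum = 1 + 1 + 2 + 1 + 1 = 6.

6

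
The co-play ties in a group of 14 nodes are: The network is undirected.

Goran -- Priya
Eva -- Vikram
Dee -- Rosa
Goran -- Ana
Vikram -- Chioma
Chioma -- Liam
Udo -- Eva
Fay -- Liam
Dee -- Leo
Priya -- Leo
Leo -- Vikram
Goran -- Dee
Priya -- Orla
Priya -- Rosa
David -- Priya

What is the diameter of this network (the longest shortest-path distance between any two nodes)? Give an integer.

7

Eccentricity of each node (its greatest distance to any other): Ana:7, Chioma:5, David:6, Dee:5, Eva:5, Fay:7, Goran:6, Leo:4, Liam:6, Orla:6, Priya:5, Rosa:6, Udo:6, Vikram:4.
The maximum eccentricity is 7, realized for instance by the pair Ana–Fay via Ana – Goran – Priya – Leo – Vikram – Chioma – Liam – Fay. So the diameter is 7.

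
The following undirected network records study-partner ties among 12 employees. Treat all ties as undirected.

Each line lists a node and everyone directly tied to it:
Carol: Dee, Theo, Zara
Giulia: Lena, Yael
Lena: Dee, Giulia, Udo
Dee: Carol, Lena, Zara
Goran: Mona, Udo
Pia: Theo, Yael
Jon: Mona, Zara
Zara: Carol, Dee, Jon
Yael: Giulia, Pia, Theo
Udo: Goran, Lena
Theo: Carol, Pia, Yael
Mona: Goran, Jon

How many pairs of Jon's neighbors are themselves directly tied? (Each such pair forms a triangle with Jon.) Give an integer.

Jon's neighbors are Mona and Zara, but none of them are tied to each other, so no triangle contains Jon.

0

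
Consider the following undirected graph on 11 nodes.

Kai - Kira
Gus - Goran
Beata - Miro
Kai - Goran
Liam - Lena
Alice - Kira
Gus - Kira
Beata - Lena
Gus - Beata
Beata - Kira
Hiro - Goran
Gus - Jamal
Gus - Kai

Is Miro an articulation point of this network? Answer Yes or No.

Even without Miro, every remaining node can still reach every other (the residual graph is connected), so Miro is not a cut vertex.

No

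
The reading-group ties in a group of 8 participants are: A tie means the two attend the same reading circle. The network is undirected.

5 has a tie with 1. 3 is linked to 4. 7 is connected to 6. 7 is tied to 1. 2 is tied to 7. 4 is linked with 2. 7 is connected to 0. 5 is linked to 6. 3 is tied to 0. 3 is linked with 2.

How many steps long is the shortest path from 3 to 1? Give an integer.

One shortest route is 3 – 0 – 7 – 1, which uses 3 edges, and at distance 2 from 3 we only reach {7}, which does not include 1. So d(3,1) = 3.

3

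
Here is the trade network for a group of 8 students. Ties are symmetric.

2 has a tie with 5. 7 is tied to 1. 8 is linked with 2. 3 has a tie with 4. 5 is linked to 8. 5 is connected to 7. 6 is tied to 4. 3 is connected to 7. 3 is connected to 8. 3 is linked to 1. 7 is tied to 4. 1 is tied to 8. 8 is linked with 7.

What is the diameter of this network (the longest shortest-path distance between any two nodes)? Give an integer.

Eccentricity of each node (its greatest distance to any other): 1:3, 2:4, 3:2, 4:3, 5:3, 6:4, 7:2, 8:3.
The maximum eccentricity is 4, realized for instance by the pair 2–6 via 2 – 8 – 7 – 4 – 6. So the diameter is 4.

4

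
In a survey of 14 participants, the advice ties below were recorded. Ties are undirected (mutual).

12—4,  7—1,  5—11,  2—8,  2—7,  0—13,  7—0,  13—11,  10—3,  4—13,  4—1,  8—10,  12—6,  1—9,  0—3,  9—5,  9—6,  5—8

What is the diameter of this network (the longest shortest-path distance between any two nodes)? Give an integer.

Eccentricity of each node (its greatest distance to any other): 0:4, 1:4, 2:4, 3:5, 4:4, 5:3, 6:5, 7:3, 8:4, 9:4, 10:5, 11:3, 12:5, 13:3.
The maximum eccentricity is 5, realized for instance by the pair 6–3 via 6 – 12 – 4 – 13 – 0 – 3. So the diameter is 5.

5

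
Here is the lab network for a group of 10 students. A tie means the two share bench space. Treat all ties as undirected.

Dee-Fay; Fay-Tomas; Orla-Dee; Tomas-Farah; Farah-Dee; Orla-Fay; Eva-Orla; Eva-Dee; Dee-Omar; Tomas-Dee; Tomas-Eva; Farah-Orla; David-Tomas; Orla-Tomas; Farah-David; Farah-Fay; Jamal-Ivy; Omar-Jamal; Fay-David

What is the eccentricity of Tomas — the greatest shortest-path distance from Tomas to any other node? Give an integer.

Distances from Tomas: David:1, Dee:1, Eva:1, Farah:1, Fay:1, Ivy:4, Jamal:3, Omar:2, Orla:1.
The largest is 4 (to Ivy), so the eccentricity of Tomas is 4.

4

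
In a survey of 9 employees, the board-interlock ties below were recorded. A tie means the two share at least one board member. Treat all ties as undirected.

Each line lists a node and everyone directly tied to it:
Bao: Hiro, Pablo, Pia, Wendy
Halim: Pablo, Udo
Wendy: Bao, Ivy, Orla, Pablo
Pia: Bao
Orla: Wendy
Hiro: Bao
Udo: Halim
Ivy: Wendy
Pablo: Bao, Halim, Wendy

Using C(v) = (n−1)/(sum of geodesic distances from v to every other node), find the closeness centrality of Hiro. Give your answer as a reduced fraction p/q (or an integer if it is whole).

Distances from Hiro: Bao:1, Halim:3, Ivy:3, Orla:3, Pablo:2, Pia:2, Udo:4, Wendy:2. Sum = 20.
n = 9, so closeness = 8/20 = 2/5.

2/5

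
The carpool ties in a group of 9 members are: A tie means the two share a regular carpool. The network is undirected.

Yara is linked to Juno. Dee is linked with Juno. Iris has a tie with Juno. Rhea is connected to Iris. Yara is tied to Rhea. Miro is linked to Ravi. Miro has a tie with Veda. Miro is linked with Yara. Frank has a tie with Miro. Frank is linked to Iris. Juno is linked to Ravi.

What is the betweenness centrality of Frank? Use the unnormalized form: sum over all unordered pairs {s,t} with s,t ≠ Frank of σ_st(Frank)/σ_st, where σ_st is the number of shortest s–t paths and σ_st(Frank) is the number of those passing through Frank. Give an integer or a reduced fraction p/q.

2

Pairs whose geodesics pass through Frank — Miro–Iris: 1; Iris–Veda: 1.
All other pairs contribute 0.
Summing the contributions gives betweenness(Frank) = 2.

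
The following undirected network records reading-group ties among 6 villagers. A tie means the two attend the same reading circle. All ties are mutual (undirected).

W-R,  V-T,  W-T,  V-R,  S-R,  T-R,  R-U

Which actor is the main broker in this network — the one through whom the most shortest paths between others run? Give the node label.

Unnormalized betweenness of each node: R:15/2, S:0, T:1/2, U:0, V:0, W:0.
R has the largest value, 15/2, making it the main broker — the node through which the most shortest paths run.

R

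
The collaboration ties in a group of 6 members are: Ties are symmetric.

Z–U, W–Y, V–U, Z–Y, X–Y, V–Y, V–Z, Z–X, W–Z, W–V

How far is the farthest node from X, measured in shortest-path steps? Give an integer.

2

Distances from X: U:2, V:2, W:2, Y:1, Z:1.
The largest is 2 (to W, V, and U), so the eccentricity of X is 2.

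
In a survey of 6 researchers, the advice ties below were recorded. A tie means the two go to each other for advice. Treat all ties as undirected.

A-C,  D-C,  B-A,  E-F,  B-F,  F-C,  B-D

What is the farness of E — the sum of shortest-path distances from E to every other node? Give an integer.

Distances from E: A:3, B:2, C:2, D:3, F:1.
Sum = 3 + 2 + 2 + 3 + 1 = 11.

11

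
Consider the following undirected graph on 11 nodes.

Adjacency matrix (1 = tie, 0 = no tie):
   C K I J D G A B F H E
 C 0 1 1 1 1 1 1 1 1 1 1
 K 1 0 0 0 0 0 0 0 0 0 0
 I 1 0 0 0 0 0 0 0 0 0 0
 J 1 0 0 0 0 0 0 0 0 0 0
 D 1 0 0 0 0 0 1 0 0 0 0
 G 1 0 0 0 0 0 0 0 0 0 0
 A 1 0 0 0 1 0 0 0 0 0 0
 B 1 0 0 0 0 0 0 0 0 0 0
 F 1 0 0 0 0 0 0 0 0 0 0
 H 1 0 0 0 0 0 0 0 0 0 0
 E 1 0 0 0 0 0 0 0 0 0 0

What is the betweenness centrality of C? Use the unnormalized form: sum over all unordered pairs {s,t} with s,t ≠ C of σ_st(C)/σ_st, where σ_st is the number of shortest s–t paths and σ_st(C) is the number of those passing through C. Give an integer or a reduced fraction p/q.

44

Pairs whose geodesics pass through C — K–I: 1; K–J: 1; K–D: 1; K–G: 1; K–A: 1; K–B: 1; K–F: 1; K–H: 1; K–E: 1; I–J: 1; I–D: 1; I–G: 1; I–A: 1; I–B: 1 … (+30 more pairs).
All other pairs contribute 0.
Summing the contributions gives betweenness(C) = 44.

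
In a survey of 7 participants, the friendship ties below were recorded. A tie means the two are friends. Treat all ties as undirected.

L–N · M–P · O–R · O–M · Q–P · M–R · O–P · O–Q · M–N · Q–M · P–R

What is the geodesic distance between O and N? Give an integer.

2

One shortest route is O – M – N, which uses 2 edges, and O and N are not directly tied, so nothing shorter exists. So d(O,N) = 2.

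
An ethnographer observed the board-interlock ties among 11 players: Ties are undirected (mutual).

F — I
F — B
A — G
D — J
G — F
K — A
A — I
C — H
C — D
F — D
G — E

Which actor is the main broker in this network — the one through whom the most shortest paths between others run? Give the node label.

F

Unnormalized betweenness of each node: A:10, B:0, C:9, D:23, E:0, F:30, G:15, H:0, I:6, J:0, K:0.
F has the largest value, 30, making it the main broker — the node through which the most shortest paths run.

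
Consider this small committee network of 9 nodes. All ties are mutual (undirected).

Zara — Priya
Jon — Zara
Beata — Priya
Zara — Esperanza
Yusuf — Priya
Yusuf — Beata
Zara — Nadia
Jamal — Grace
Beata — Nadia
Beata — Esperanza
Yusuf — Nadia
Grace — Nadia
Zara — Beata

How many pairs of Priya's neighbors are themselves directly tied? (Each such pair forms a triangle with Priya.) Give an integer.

Priya's neighbors: Beata, Yusuf, and Zara.
Neighbor pairs that are themselves tied: Priya–Beata–Yusuf; Priya–Beata–Zara. Each forms one triangle with Priya, for 2 in total.

2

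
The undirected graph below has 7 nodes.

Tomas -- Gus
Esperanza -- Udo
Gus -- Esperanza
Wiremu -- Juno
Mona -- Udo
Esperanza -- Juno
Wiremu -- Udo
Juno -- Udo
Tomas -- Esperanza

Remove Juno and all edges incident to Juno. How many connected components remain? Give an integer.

1

Juno's neighbors (Esperanza, Udo, and Wiremu) remain reachable from one another through other ties, so the rest of the network stays in one piece.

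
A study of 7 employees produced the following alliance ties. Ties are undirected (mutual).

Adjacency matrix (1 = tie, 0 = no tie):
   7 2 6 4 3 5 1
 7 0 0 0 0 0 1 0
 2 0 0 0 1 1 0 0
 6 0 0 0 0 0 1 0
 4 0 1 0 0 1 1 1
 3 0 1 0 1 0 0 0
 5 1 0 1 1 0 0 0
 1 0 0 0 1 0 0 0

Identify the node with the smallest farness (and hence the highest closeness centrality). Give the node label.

4

Farness (sum of distances to all others) for each node — 1:13, 2:12, 3:12, 4:8, 5:9, 6:14, 7:14.
The smallest farness is 8, for 4, so 4 has the highest closeness.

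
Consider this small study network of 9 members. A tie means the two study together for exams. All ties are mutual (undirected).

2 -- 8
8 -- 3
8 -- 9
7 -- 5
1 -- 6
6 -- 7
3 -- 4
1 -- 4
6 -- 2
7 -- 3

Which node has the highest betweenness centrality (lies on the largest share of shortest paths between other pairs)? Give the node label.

Unnormalized betweenness of each node: 1:3/2, 2:3, 3:19/2, 4:2, 5:0, 6:13/2, 7:8, 8:17/2, 9:0.
3 has the largest value, 19/2, making it the main broker — the node through which the most shortest paths run.

3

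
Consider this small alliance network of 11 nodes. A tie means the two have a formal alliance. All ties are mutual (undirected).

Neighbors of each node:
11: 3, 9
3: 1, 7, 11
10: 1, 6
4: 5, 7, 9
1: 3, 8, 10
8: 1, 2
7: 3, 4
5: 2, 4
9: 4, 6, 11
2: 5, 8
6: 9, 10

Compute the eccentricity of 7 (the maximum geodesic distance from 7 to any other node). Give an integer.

Distances from 7: 1:2, 2:3, 3:1, 4:1, 5:2, 6:3, 8:3, 9:2, 10:3, 11:2.
The largest is 3 (to 2, 6, 8, and 10), so the eccentricity of 7 is 3.

3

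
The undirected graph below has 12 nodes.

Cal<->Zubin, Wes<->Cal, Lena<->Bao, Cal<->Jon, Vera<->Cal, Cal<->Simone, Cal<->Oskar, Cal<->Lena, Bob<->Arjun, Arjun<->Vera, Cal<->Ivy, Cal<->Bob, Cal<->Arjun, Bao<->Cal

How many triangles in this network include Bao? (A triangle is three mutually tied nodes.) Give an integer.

Bao's neighbors: Cal and Lena.
Neighbor pairs that are themselves tied: Bao–Cal–Lena. Each forms one triangle with Bao, for 1 in total.

1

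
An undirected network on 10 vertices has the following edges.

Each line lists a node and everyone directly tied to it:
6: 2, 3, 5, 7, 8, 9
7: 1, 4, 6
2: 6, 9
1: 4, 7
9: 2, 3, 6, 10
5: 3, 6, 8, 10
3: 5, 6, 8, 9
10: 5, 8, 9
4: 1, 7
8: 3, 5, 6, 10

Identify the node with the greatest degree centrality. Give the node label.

6

Degrees — 1:2, 2:2, 3:4, 4:2, 5:4, 6:6, 7:3, 8:4, 9:4, 10:3.
The maximum is 6, attained only by 6.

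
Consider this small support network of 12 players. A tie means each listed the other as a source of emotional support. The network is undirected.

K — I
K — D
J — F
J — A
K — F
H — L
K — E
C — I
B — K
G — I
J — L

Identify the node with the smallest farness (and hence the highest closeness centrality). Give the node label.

K

Farness (sum of distances to all others) for each node — A:37, B:31, C:37, D:31, E:31, F:23, G:37, H:45, I:27, J:27, K:21, L:35.
The smallest farness is 21, for K, so K has the highest closeness.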